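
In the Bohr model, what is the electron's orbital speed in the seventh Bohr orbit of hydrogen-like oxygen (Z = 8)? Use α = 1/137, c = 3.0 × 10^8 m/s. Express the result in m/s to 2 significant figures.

2.5 × 10^6 m/s

v_n = Zαc/n = 8 × 0.0073 × 3.0 × 10^8 / 7
    = 2.5 × 10^6 m/s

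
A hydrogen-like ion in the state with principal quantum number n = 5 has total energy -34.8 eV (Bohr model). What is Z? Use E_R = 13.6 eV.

E_n = −E_R Z²/n² ⇒ Z² = −E_n n²/E_R = 34.8 × 5² / 13.6 ≈ 63.97
Z = 8

8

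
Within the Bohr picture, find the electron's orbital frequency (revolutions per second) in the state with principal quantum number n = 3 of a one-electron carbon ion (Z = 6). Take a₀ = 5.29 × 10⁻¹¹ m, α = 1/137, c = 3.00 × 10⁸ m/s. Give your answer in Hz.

r = n²a₀/Z = 7.94 × 10⁻¹¹ m, v = Zαc/n = 4.38 × 10⁶ m/s
f = v/(2πr) = 8.78 × 10¹⁵ Hz

8.78 × 10¹⁵ Hz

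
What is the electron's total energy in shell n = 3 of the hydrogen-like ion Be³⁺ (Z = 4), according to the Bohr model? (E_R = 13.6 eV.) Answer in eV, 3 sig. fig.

E_n = −E_R·Z²/n² = −13.6 × 4²/3² = -24.2 eV

-24.2 eV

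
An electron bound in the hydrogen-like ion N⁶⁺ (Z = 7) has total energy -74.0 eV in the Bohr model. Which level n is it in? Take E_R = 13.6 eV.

3

E_n = −E_R Z²/n² ⇒ n² = E_R Z²/(−E_n) = 13.6 × 7² / 74.0 ≈ 9.01
n = 3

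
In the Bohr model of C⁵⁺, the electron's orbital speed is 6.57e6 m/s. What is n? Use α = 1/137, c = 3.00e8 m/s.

2

v_n = Zαc/n ⇒ n = Zαc/v = 6 × 0.00730 × 3.00e8 / 6.57e6 ≈ 2.00
n = 2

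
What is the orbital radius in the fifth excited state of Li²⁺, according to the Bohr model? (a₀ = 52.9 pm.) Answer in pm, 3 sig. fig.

635 pm

r_n = n²a₀/Z = 6² × 52.9 / 3
    = 36 × 52.9 / 3 = 635 pm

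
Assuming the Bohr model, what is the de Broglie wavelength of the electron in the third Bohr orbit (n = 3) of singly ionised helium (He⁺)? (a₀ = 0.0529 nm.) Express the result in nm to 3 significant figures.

0.499 nm

The Bohr quantisation condition is nλ = 2πr_n.
r_n = n²a₀/Z = 0.238 nm
λ = 2πr_n/n = 2π·0.238/3 = 0.499 nm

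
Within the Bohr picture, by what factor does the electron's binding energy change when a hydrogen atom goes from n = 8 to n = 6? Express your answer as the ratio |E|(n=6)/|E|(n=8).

16/9

|E| ∝ Z^2 · n^-2; with Z fixed, |E| ∝ n^-2.
|E|(n=6)/|E|(n=8) = (6/8)^-2 = 16/9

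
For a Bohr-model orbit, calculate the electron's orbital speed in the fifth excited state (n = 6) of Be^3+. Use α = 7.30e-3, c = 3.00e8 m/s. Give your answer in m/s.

1.46e6 m/s

v_n = Zαc/n = 4 × 0.00730 × 3.00e8 / 6
    = 1.46e6 m/s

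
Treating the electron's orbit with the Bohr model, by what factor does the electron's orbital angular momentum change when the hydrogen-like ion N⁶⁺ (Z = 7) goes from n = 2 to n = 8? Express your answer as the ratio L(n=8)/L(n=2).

4

L = nℏ depends only on n, so L ∝ n.
L(n=8)/L(n=2) = (8/2)^1 = 4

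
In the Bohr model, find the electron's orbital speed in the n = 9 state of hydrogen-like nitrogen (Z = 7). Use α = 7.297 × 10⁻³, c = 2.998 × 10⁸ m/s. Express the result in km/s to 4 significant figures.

v_n = Zαc/n = 7 × 0.007297 × 2.998 × 10⁸ / 9
    = 1701 km/s

1701 km/s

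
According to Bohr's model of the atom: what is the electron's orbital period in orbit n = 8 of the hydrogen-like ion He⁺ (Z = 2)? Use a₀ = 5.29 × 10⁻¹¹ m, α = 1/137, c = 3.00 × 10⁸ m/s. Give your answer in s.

1.94 × 10⁻¹⁴ s

r = n²a₀/Z = 8²·5.29 × 10⁻¹¹/2 = 1.69 × 10⁻⁹ m
v = Zαc/n = 2·0.00730·3.00 × 10⁸/8 = 5.47 × 10⁵ m/s
T = 2πr/v = 1.94 × 10⁻¹⁴ s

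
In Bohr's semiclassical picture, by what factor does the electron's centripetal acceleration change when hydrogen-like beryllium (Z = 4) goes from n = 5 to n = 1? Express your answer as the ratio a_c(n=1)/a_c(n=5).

625

a_c ∝ Z^3 · n^-4; with Z fixed, a_c ∝ n^-4.
a_c(n=1)/a_c(n=5) = (1/5)^-4 = 625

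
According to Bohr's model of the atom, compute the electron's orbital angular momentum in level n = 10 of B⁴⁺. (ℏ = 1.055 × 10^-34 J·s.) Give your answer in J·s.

1.055 × 10^-33 J·s

L_n = nℏ = 10 × 1.055 × 10^-34 = 1.055 × 10^-33 J·s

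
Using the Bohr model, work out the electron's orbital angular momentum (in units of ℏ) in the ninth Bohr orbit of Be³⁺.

L_n = nℏ, so L/ℏ = n = 9.

9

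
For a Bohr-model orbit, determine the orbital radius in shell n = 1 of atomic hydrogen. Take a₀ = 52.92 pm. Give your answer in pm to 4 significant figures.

52.92 pm

r_n = n²a₀/Z = 1² × 52.92 / 1
    = 1 × 52.92 / 1 = 52.92 pm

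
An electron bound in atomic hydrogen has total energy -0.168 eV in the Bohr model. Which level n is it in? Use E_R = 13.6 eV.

E_n = −E_R Z²/n² ⇒ n² = E_R Z²/(−E_n) = 13.6 × 1² / 0.168 ≈ 80.95
n = 9

9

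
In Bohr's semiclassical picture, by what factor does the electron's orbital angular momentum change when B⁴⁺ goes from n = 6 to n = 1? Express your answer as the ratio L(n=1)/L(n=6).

L = nℏ depends only on n, so L ∝ n.
L(n=1)/L(n=6) = (1/6)^1 = 1/6

1/6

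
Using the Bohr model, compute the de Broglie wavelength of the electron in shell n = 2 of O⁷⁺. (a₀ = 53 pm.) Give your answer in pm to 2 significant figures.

The Bohr quantisation condition is nλ = 2πr_n.
r_n = n²a₀/Z = 26 pm
λ = 2πr_n/n = 2π·26/2 = 83 pm

83 pm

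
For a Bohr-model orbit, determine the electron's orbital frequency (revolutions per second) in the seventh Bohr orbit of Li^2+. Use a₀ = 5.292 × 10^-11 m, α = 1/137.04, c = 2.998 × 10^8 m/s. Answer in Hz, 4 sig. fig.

r = n²a₀/Z = 8.644 × 10^-10 m, v = Zαc/n = 9.376 × 10^5 m/s
f = v/(2πr) = 1.726 × 10^14 Hz

1.726 × 10^14 Hz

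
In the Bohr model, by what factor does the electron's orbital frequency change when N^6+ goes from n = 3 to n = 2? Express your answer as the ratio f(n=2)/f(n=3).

27/8

f ∝ Z^2 · n^-3; with Z fixed, f ∝ n^-3.
f(n=2)/f(n=3) = (2/3)^-3 = 27/8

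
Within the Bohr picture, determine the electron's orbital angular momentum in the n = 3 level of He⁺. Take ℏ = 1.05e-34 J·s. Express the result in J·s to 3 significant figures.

3.15e-34 J·s

L_n = nℏ = 3 × 1.05e-34 = 3.15e-34 J·s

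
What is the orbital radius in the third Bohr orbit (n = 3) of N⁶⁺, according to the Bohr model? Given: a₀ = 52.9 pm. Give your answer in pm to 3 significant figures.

r_n = n²a₀/Z = 3² × 52.9 / 7
    = 9 × 52.9 / 7 = 68.0 pm

68.0 pm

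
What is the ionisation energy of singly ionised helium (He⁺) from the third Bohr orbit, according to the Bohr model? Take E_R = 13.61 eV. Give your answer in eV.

6.049 eV

E_n = −E_R·Z²/n² = −13.61 × 2²/3² eV = -6.049 eV
Ionisation energy = −E_n = 6.049 eV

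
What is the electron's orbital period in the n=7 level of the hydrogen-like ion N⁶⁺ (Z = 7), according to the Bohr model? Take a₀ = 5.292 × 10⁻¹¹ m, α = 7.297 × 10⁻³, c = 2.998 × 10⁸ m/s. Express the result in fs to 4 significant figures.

r = n²a₀/Z = 7²·5.292 × 10⁻¹¹/7 = 3.704 × 10⁻¹⁰ m
v = Zαc/n = 7·0.007297·2.998 × 10⁸/7 = 2.188 × 10⁶ m/s
T = 2πr/v = 1.064 × 10⁻¹⁵ s = 1.064 fs

1.064 fs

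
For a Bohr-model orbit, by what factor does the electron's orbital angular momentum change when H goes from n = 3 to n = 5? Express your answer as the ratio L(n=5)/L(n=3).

5/3

L = nℏ depends only on n, so L ∝ n.
L(n=5)/L(n=3) = (5/3)^1 = 5/3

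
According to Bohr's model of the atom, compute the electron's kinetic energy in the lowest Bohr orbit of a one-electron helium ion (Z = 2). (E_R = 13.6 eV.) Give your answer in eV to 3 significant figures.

54.4 eV

For a Coulomb orbit the virial theorem gives K = −E_n.
E_n = −E_R·Z²/n², so K = E_R·Z²/n² = 13.6 × 2²/1² = 54.4 eV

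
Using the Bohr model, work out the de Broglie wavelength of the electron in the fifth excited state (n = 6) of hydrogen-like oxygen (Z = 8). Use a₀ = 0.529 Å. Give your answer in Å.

The Bohr quantisation condition is nλ = 2πr_n.
r_n = n²a₀/Z = 2.38 Å
λ = 2πr_n/n = 2π·2.38/6 = 2.49 Å

2.49 Å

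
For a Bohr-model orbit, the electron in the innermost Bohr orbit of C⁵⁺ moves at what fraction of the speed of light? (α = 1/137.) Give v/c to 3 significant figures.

v_n = Zαc/n, so v/c = Zα/n = 6 × 0.00730 / 1 = 0.0438

0.0438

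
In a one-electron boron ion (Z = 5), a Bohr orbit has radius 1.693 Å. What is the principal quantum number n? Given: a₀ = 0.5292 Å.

r_n = n²a₀/Z ⇒ n² = rZ/a₀ = 1.693 × 5 / 0.5292 ≈ 16.00
n = 4

4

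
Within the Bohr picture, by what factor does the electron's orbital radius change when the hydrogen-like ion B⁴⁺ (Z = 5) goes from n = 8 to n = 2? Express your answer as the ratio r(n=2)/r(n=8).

r ∝ Z^-1 · n^2; with Z fixed, r ∝ n^2.
r(n=2)/r(n=8) = (2/8)^2 = 1/16

1/16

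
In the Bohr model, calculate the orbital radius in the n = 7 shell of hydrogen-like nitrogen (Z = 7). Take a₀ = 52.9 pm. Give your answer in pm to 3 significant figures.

r_n = n²a₀/Z = 7² × 52.9 / 7
    = 49 × 52.9 / 7 = 370 pm

370 pm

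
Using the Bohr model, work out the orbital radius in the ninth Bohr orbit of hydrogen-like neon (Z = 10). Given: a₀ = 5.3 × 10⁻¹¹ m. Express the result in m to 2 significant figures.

4.3 × 10⁻¹⁰ m

r_n = n²a₀/Z = 9² × 5.3 × 10⁻¹¹ / 10
    = 81 × 5.3 × 10⁻¹¹ / 10 = 4.3 × 10⁻¹⁰ m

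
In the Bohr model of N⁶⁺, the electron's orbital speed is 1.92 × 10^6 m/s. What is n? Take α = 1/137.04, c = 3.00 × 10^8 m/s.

v_n = Zαc/n ⇒ n = Zαc/v = 7 × 0.00730 × 3.00 × 10^8 / 1.92 × 10^6 ≈ 7.98
n = 8

8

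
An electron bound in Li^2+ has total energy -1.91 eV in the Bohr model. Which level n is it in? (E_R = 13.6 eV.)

8

E_n = −E_R Z²/n² ⇒ n² = E_R Z²/(−E_n) = 13.6 × 3² / 1.91 ≈ 64.08
n = 8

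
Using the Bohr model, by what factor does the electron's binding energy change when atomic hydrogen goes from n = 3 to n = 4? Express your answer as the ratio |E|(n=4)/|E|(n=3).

|E| ∝ Z^2 · n^-2; with Z fixed, |E| ∝ n^-2.
|E|(n=4)/|E|(n=3) = (4/3)^-2 = 9/16

9/16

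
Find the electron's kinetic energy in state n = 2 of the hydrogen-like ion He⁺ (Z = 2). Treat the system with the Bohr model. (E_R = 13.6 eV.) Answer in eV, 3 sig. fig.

For a Coulomb orbit the virial theorem gives K = −E_n.
E_n = −E_R·Z²/n², so K = E_R·Z²/n² = 13.6 × 2²/2² = 13.6 eV

13.6 eV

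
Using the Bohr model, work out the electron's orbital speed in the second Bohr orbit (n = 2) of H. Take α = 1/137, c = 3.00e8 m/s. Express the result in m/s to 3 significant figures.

v_n = Zαc/n = 1 × 0.00730 × 3.00e8 / 2
    = 1.09e6 m/s

1.09e6 m/s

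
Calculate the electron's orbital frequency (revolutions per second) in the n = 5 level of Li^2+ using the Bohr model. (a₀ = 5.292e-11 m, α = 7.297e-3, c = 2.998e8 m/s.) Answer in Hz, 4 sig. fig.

4.737e14 Hz

r = n²a₀/Z = 4.410e-10 m, v = Zαc/n = 1.313e6 m/s
f = v/(2πr) = 4.737e14 Hz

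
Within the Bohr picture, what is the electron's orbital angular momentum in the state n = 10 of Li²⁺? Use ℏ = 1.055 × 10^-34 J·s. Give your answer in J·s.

L_n = nℏ = 10 × 1.055 × 10^-34 = 1.055 × 10^-33 J·s

1.055 × 10^-33 J·s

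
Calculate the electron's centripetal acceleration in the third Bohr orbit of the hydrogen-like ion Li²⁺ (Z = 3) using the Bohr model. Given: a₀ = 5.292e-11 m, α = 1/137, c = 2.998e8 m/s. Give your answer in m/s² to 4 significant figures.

r = n²a₀/Z = 1.588e-10 m, v = Zαc/n = 2.188e6 m/s
a = v²/r = (2.188e6)² / 1.588e-10 = 3.016e22 m/s²

3.016e22 m/s²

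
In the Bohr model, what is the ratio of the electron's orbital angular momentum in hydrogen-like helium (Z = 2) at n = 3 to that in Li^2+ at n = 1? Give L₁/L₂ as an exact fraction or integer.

L = nℏ is independent of Z.
L₁/L₂ = n₁/n₂ = 3/1 = 3

3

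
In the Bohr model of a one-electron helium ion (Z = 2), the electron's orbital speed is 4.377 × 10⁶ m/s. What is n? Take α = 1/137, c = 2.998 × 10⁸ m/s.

1

v_n = Zαc/n ⇒ n = Zαc/v = 2 × 0.007299 × 2.998 × 10⁸ / 4.377 × 10⁶ ≈ 1.00
n = 1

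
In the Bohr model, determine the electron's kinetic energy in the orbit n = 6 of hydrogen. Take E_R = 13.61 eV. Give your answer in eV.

0.3781 eV

For a Coulomb orbit the virial theorem gives K = −E_n.
E_n = −E_R·Z²/n², so K = E_R·Z²/n² = 13.61 × 1²/6² = 0.3781 eV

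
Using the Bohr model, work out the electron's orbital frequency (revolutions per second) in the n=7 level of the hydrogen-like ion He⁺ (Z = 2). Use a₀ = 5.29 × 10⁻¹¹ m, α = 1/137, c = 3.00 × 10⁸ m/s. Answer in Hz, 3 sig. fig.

7.68 × 10¹³ Hz

r = n²a₀/Z = 1.30 × 10⁻⁹ m, v = Zαc/n = 6.26 × 10⁵ m/s
f = v/(2πr) = 7.68 × 10¹³ Hz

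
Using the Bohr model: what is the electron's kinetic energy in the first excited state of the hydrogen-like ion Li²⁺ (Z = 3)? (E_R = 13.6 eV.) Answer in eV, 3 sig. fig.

For a Coulomb orbit the virial theorem gives K = −E_n.
E_n = −E_R·Z²/n², so K = E_R·Z²/n² = 13.6 × 3²/2² = 30.6 eV

30.6 eV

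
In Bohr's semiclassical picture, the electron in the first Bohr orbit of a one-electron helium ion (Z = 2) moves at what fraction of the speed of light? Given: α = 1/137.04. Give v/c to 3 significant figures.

0.0146

v_n = Zαc/n, so v/c = Zα/n = 2 × 0.00730 / 1 = 0.0146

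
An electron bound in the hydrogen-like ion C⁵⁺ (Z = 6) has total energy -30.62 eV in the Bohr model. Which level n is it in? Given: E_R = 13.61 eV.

E_n = −E_R Z²/n² ⇒ n² = E_R Z²/(−E_n) = 13.61 × 6² / 30.62 ≈ 16.00
n = 4

4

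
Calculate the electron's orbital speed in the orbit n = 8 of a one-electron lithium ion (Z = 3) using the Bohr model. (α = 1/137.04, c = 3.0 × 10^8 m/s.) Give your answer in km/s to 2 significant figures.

820 km/s

v_n = Zαc/n = 3 × 0.0073 × 3.0 × 10^8 / 8
    = 820 km/s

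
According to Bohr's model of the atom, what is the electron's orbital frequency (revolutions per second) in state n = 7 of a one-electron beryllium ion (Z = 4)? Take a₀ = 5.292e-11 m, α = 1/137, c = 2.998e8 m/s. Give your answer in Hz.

3.070e14 Hz

r = n²a₀/Z = 6.483e-10 m, v = Zαc/n = 1.250e6 m/s
f = v/(2πr) = 3.070e14 Hz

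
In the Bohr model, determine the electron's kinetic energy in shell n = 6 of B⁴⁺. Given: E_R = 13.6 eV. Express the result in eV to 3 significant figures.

For a Coulomb orbit the virial theorem gives K = −E_n.
E_n = −E_R·Z²/n², so K = E_R·Z²/n² = 13.6 × 5²/6² = 9.44 eV

9.44 eV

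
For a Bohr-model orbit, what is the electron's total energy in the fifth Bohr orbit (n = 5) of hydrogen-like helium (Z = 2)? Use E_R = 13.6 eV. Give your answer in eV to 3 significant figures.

E_n = −E_R·Z²/n² = −13.6 × 2²/5² = -2.18 eV

-2.18 eV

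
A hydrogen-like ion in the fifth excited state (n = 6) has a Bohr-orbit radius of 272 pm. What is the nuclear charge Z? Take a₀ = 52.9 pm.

7

r_n = n²a₀/Z ⇒ Z = n²a₀/r = 6² × 52.9 / 272 ≈ 7.00
Z = 7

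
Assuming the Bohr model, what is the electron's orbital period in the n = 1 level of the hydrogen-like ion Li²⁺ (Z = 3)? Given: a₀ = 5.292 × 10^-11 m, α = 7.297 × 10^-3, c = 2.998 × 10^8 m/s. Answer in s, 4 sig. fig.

r = n²a₀/Z = 1²·5.292 × 10^-11/3 = 1.764 × 10^-11 m
v = Zαc/n = 3·0.007297·2.998 × 10^8/1 = 6.563 × 10^6 m/s
T = 2πr/v = 1.689 × 10^-17 s

1.689 × 10^-17 s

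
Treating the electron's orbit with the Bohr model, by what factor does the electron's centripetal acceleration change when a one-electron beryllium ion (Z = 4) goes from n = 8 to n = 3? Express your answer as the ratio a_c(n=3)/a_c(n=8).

a_c ∝ Z^3 · n^-4; with Z fixed, a_c ∝ n^-4.
a_c(n=3)/a_c(n=8) = (3/8)^-4 = 4096/81

4096/81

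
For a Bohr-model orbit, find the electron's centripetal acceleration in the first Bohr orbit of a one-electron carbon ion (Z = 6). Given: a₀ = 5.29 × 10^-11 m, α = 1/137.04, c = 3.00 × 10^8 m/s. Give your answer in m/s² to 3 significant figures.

r = n²a₀/Z = 8.82 × 10^-12 m, v = Zαc/n = 1.31 × 10^7 m/s
a = v²/r = (1.31 × 10^7)² / 8.82 × 10^-12 = 1.96 × 10^25 m/s²

1.96 × 10^25 m/s²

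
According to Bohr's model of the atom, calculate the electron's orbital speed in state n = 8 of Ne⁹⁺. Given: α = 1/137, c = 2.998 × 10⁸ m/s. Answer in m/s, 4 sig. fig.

2.735 × 10⁶ m/s

v_n = Zαc/n = 10 × 0.007299 × 2.998 × 10⁸ / 8
    = 2.735 × 10⁶ m/s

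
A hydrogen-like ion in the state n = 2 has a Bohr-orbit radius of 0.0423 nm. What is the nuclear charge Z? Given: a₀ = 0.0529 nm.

5

r_n = n²a₀/Z ⇒ Z = n²a₀/r = 2² × 0.0529 / 0.0423 ≈ 5.00
Z = 5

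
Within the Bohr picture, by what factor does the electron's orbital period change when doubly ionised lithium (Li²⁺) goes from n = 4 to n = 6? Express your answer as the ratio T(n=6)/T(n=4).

27/8

T ∝ Z^-2 · n^3; with Z fixed, T ∝ n^3.
T(n=6)/T(n=4) = (6/4)^3 = 27/8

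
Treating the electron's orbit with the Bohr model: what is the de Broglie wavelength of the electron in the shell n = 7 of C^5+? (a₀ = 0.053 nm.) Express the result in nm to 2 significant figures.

0.39 nm

The Bohr quantisation condition is nλ = 2πr_n.
r_n = n²a₀/Z = 0.43 nm
λ = 2πr_n/n = 2π·0.43/7 = 0.39 nm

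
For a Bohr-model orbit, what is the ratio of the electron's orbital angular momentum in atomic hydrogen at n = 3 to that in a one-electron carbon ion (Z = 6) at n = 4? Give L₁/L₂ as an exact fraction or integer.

L = nℏ is independent of Z.
L₁/L₂ = n₁/n₂ = 3/4 = 3/4

3/4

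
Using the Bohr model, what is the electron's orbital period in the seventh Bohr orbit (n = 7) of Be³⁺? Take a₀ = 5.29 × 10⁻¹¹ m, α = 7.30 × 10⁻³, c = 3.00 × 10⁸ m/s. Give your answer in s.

r = n²a₀/Z = 7²·5.29 × 10⁻¹¹/4 = 6.48 × 10⁻¹⁰ m
v = Zαc/n = 4·0.00730·3.00 × 10⁸/7 = 1.25 × 10⁶ m/s
T = 2πr/v = 3.25 × 10⁻¹⁵ s

3.25 × 10⁻¹⁵ s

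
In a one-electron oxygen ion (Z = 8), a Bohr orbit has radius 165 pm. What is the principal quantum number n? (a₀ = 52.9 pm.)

r_n = n²a₀/Z ⇒ n² = rZ/a₀ = 165 × 8 / 52.9 ≈ 24.95
n = 5

5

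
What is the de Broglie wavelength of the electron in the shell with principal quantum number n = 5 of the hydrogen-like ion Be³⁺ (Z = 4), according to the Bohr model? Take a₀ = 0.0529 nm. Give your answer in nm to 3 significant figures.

The Bohr quantisation condition is nλ = 2πr_n.
r_n = n²a₀/Z = 0.331 nm
λ = 2πr_n/n = 2π·0.331/5 = 0.415 nm

0.415 nm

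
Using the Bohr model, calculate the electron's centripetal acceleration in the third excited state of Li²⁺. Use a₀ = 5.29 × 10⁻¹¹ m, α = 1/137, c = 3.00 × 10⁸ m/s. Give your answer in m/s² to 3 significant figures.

r = n²a₀/Z = 2.82 × 10⁻¹⁰ m, v = Zαc/n = 1.64 × 10⁶ m/s
a = v²/r = (1.64 × 10⁶)² / 2.82 × 10⁻¹⁰ = 9.56 × 10²¹ m/s²

9.56 × 10²¹ m/s²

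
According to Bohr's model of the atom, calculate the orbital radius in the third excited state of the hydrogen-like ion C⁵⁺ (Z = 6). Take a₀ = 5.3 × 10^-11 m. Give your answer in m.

1.4 × 10^-10 m

r_n = n²a₀/Z = 4² × 5.3 × 10^-11 / 6
    = 16 × 5.3 × 10^-11 / 6 = 1.4 × 10^-10 m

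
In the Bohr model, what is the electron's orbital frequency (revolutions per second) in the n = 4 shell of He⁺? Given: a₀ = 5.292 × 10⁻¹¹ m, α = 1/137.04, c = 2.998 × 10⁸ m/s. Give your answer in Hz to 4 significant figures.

r = n²a₀/Z = 4.234 × 10⁻¹⁰ m, v = Zαc/n = 1.094 × 10⁶ m/s
f = v/(2πr) = 4.112 × 10¹⁴ Hz

4.112 × 10¹⁴ Hz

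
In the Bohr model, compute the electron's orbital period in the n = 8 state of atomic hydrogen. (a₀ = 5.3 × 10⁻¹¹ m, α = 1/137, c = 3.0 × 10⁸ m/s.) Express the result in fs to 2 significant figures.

78 fs

r = n²a₀/Z = 8²·5.3 × 10⁻¹¹/1 = 3.4 × 10⁻⁹ m
v = Zαc/n = 1·0.0073·3.0 × 10⁸/8 = 2.7 × 10⁵ m/s
T = 2πr/v = 7.8 × 10⁻¹⁴ s = 78 fs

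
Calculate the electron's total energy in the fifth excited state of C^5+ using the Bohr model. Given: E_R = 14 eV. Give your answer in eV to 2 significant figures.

E_n = −E_R·Z²/n² = −14 × 6²/6² = -14 eV

-14 eV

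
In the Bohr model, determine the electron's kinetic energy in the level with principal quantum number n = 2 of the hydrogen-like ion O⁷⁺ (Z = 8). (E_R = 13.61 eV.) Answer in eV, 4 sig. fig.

217.8 eV

For a Coulomb orbit the virial theorem gives K = −E_n.
E_n = −E_R·Z²/n², so K = E_R·Z²/n² = 13.61 × 8²/2² = 217.8 eV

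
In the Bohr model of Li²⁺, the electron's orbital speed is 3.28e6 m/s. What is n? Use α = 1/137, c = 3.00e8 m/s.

v_n = Zαc/n ⇒ n = Zαc/v = 3 × 0.00730 × 3.00e8 / 3.28e6 ≈ 2.00
n = 2

2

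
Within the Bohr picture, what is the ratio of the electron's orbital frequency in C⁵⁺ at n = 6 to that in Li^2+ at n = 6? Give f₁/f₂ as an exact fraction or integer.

f ∝ Z^2 · n^-3
f₁/f₂ = (6/3)^2 · (6/6)^-3 = 4

4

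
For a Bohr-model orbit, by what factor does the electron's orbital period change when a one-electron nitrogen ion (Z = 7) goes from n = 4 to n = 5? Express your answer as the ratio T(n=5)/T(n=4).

T ∝ Z^-2 · n^3; with Z fixed, T ∝ n^3.
T(n=5)/T(n=4) = (5/4)^3 = 125/64

125/64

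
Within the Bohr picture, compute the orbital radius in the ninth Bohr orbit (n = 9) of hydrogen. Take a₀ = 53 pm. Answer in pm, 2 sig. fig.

r_n = n²a₀/Z = 9² × 53 / 1
    = 81 × 53 / 1 = 4300 pm

4300 pm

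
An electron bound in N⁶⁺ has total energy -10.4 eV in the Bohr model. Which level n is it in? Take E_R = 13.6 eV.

E_n = −E_R Z²/n² ⇒ n² = E_R Z²/(−E_n) = 13.6 × 7² / 10.4 ≈ 64.08
n = 8

8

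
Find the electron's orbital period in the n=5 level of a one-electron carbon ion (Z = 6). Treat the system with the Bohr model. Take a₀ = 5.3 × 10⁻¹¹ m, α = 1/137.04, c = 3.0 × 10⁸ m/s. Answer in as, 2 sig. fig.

530 as

r = n²a₀/Z = 5²·5.3 × 10⁻¹¹/6 = 2.2 × 10⁻¹⁰ m
v = Zαc/n = 6·0.0073·3.0 × 10⁸/5 = 2.6 × 10⁶ m/s
T = 2πr/v = 5.3 × 10⁻¹⁶ s = 530 as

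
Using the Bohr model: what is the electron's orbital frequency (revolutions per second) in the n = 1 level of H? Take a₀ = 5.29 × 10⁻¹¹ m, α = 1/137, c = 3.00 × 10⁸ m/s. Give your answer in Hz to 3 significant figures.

r = n²a₀/Z = 5.29 × 10⁻¹¹ m, v = Zαc/n = 2.19 × 10⁶ m/s
f = v/(2πr) = 6.59 × 10¹⁵ Hz

6.59 × 10¹⁵ Hz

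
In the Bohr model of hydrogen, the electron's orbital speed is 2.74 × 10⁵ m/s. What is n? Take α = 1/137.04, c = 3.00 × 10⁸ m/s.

v_n = Zαc/n ⇒ n = Zαc/v = 1 × 0.00730 × 3.00 × 10⁸ / 2.74 × 10⁵ ≈ 7.99
n = 8

8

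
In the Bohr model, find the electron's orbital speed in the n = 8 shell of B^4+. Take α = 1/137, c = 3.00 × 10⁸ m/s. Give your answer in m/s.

v_n = Zαc/n = 5 × 0.00730 × 3.00 × 10⁸ / 8
    = 1.37 × 10⁶ m/s

1.37 × 10⁶ m/s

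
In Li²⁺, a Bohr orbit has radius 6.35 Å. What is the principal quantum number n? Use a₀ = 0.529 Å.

r_n = n²a₀/Z ⇒ n² = rZ/a₀ = 6.35 × 3 / 0.529 ≈ 36.01
n = 6

6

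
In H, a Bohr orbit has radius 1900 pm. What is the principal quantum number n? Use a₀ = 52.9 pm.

r_n = n²a₀/Z ⇒ n² = rZ/a₀ = 1900 × 1 / 52.9 ≈ 35.92
n = 6

6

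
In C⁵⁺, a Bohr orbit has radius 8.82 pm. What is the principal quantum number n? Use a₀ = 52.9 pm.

r_n = n²a₀/Z ⇒ n² = rZ/a₀ = 8.82 × 6 / 52.9 ≈ 1.00
n = 1

1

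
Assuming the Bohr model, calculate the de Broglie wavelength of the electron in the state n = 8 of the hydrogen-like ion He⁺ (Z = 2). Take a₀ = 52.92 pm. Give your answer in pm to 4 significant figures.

1330 pm

The Bohr quantisation condition is nλ = 2πr_n.
r_n = n²a₀/Z = 1693 pm
λ = 2πr_n/n = 2π·1693/8 = 1330 pm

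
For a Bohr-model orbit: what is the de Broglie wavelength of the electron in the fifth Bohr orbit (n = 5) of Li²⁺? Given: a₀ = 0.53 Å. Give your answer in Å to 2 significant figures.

The Bohr quantisation condition is nλ = 2πr_n.
r_n = n²a₀/Z = 4.4 Å
λ = 2πr_n/n = 2π·4.4/5 = 5.6 Å

5.6 Å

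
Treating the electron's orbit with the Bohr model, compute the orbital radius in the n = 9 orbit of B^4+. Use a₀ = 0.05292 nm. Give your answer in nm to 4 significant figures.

0.8573 nm

r_n = n²a₀/Z = 9² × 0.05292 / 5
    = 81 × 0.05292 / 5 = 0.8573 nm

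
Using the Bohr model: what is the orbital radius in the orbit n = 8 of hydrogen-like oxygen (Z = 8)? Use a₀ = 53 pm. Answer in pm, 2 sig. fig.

420 pm

r_n = n²a₀/Z = 8² × 53 / 8
    = 64 × 53 / 8 = 420 pm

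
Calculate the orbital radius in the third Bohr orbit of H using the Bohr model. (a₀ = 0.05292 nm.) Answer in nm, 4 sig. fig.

r_n = n²a₀/Z = 3² × 0.05292 / 1
    = 9 × 0.05292 / 1 = 0.4763 nm

0.4763 nm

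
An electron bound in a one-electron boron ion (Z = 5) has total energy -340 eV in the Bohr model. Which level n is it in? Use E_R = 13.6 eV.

1

E_n = −E_R Z²/n² ⇒ n² = E_R Z²/(−E_n) = 13.6 × 5² / 340 ≈ 1.00
n = 1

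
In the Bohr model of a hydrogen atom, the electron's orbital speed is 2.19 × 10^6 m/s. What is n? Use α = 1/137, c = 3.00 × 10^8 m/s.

v_n = Zαc/n ⇒ n = Zαc/v = 1 × 0.00730 × 3.00 × 10^8 / 2.19 × 10^6 ≈ 1.00
n = 1

1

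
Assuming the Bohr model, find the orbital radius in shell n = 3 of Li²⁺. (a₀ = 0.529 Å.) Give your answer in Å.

r_n = n²a₀/Z = 3² × 0.529 / 3
    = 9 × 0.529 / 3 = 1.59 Å

1.59 Å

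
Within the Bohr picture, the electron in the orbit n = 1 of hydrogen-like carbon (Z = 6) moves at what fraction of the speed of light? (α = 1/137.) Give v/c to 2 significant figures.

0.044

v_n = Zαc/n, so v/c = Zα/n = 6 × 0.0073 / 1 = 0.044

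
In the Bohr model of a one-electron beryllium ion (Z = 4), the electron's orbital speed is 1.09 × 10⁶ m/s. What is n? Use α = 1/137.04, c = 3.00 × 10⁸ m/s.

v_n = Zαc/n ⇒ n = Zαc/v = 4 × 0.00730 × 3.00 × 10⁸ / 1.09 × 10⁶ ≈ 8.03
n = 8

8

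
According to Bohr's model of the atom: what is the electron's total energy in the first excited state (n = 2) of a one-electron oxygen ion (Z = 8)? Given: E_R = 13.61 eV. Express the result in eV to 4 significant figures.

E_n = −E_R·Z²/n² = −13.61 × 8²/2² = -217.8 eV

-217.8 eV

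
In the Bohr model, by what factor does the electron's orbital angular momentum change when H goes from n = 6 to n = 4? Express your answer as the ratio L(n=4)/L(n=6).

L = nℏ depends only on n, so L ∝ n.
L(n=4)/L(n=6) = (4/6)^1 = 2/3

2/3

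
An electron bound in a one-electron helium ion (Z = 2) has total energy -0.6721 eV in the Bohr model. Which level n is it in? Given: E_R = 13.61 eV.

9

E_n = −E_R Z²/n² ⇒ n² = E_R Z²/(−E_n) = 13.61 × 2² / 0.6721 ≈ 81.00
n = 9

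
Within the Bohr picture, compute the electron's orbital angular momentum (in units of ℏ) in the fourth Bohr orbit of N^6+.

L_n = nℏ, so L/ℏ = n = 4.

4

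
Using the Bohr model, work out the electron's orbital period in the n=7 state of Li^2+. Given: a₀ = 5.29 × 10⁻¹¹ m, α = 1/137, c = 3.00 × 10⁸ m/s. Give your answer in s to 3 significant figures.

r = n²a₀/Z = 7²·5.29 × 10⁻¹¹/3 = 8.64 × 10⁻¹⁰ m
v = Zαc/n = 3·0.00730·3.00 × 10⁸/7 = 9.38 × 10⁵ m/s
T = 2πr/v = 5.78 × 10⁻¹⁵ s

5.78 × 10⁻¹⁵ s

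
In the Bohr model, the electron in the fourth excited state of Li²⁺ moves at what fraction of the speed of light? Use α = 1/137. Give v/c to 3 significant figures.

v_n = Zαc/n, so v/c = Zα/n = 3 × 0.00730 / 5 = 0.00438

0.00438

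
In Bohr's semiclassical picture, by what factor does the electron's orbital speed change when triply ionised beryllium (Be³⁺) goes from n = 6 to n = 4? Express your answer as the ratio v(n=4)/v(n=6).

v ∝ Z^1 · n^-1; with Z fixed, v ∝ n^-1.
v(n=4)/v(n=6) = (4/6)^-1 = 3/2

3/2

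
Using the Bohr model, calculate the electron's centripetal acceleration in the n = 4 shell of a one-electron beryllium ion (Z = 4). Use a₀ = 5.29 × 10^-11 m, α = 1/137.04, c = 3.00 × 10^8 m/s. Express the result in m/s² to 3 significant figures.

r = n²a₀/Z = 2.12 × 10^-10 m, v = Zαc/n = 2.19 × 10^6 m/s
a = v²/r = (2.19 × 10^6)² / 2.12 × 10^-10 = 2.26 × 10^22 m/s²

2.26 × 10^22 m/s²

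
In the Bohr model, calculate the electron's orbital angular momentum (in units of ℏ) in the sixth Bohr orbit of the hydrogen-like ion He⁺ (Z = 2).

6

L_n = nℏ, so L/ℏ = n = 6.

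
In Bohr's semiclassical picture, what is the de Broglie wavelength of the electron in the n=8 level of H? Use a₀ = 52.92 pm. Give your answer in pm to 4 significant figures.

2660 pm

The Bohr quantisation condition is nλ = 2πr_n.
r_n = n²a₀/Z = 3387 pm
λ = 2πr_n/n = 2π·3387/8 = 2660 pm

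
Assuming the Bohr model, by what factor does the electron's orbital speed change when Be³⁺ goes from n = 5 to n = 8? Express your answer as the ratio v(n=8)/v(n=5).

v ∝ Z^1 · n^-1; with Z fixed, v ∝ n^-1.
v(n=8)/v(n=5) = (8/5)^-1 = 5/8

5/8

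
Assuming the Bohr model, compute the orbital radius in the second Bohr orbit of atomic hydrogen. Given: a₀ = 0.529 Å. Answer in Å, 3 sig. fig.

2.12 Å

r_n = n²a₀/Z = 2² × 0.529 / 1
    = 4 × 0.529 / 1 = 2.12 Å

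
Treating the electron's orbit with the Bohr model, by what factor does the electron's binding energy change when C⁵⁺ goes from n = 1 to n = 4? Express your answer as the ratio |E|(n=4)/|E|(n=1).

|E| ∝ Z^2 · n^-2; with Z fixed, |E| ∝ n^-2.
|E|(n=4)/|E|(n=1) = (4/1)^-2 = 1/16

1/16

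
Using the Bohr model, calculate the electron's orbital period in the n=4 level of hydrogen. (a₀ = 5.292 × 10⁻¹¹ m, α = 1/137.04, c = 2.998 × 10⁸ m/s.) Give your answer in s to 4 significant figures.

r = n²a₀/Z = 4²·5.292 × 10⁻¹¹/1 = 8.467 × 10⁻¹⁰ m
v = Zαc/n = 1·0.007297·2.998 × 10⁸/4 = 5.469 × 10⁵ m/s
T = 2πr/v = 9.727 × 10⁻¹⁵ s

9.727 × 10⁻¹⁵ s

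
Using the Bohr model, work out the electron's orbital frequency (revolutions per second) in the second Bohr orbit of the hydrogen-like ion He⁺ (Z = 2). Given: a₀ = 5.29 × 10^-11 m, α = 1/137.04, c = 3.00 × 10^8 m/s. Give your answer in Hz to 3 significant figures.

3.29 × 10^15 Hz

r = n²a₀/Z = 1.06 × 10^-10 m, v = Zαc/n = 2.19 × 10^6 m/s
f = v/(2πr) = 3.29 × 10^15 Hz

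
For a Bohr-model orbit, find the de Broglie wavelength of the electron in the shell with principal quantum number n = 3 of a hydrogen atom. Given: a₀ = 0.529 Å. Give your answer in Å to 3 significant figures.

9.97 Å

The Bohr quantisation condition is nλ = 2πr_n.
r_n = n²a₀/Z = 4.76 Å
λ = 2πr_n/n = 2π·4.76/3 = 9.97 Å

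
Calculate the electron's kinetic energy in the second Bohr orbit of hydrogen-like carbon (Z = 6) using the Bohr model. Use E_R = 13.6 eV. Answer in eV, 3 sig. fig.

For a Coulomb orbit the virial theorem gives K = −E_n.
E_n = −E_R·Z²/n², so K = E_R·Z²/n² = 13.6 × 6²/2² = 122 eV

122 eV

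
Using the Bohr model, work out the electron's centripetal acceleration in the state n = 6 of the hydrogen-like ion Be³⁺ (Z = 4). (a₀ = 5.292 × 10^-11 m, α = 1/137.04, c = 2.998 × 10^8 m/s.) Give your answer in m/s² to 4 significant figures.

4.466 × 10^21 m/s²

r = n²a₀/Z = 4.763 × 10^-10 m, v = Zαc/n = 1.458 × 10^6 m/s
a = v²/r = (1.458 × 10^6)² / 4.763 × 10^-10 = 4.466 × 10^21 m/s²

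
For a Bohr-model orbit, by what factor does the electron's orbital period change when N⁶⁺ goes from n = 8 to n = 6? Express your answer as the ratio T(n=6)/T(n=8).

27/64

T ∝ Z^-2 · n^3; with Z fixed, T ∝ n^3.
T(n=6)/T(n=8) = (6/8)^3 = 27/64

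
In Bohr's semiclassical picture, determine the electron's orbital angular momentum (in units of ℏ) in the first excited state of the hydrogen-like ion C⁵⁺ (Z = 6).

2

L_n = nℏ, so L/ℏ = n = 2.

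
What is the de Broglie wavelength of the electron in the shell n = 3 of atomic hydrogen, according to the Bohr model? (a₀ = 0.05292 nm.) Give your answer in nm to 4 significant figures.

The Bohr quantisation condition is nλ = 2πr_n.
r_n = n²a₀/Z = 0.4763 nm
λ = 2πr_n/n = 2π·0.4763/3 = 0.9975 nm

0.9975 nm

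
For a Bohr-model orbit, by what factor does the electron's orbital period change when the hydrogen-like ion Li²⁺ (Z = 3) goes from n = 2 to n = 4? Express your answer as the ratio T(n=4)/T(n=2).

8

T ∝ Z^-2 · n^3; with Z fixed, T ∝ n^3.
T(n=4)/T(n=2) = (4/2)^3 = 8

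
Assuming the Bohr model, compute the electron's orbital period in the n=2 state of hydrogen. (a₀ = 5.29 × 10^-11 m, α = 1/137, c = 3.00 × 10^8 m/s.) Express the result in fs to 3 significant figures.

r = n²a₀/Z = 2²·5.29 × 10^-11/1 = 2.12 × 10^-10 m
v = Zαc/n = 1·0.00730·3.00 × 10^8/2 = 1.09 × 10^6 m/s
T = 2πr/v = 1.21 × 10^-15 s = 1.21 fs

1.21 fs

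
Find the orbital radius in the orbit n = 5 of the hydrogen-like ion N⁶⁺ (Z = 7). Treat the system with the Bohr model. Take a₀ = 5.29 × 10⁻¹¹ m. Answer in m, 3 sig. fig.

1.89 × 10⁻¹⁰ m

r_n = n²a₀/Z = 5² × 5.29 × 10⁻¹¹ / 7
    = 25 × 5.29 × 10⁻¹¹ / 7 = 1.89 × 10⁻¹⁰ m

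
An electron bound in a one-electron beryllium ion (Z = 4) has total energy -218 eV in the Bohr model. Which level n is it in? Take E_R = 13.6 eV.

1

E_n = −E_R Z²/n² ⇒ n² = E_R Z²/(−E_n) = 13.6 × 4² / 218 ≈ 1.00
n = 1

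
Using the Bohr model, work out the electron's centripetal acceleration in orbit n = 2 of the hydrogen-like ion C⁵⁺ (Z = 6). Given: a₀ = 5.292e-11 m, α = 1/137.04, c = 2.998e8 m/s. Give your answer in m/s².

r = n²a₀/Z = 3.528e-11 m, v = Zαc/n = 6.563e6 m/s
a = v²/r = (6.563e6)² / 3.528e-11 = 1.221e24 m/s²

1.221e24 m/s²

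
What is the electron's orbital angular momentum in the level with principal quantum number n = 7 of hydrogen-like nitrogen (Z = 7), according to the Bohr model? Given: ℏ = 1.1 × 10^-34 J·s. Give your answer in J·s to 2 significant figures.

L_n = nℏ = 7 × 1.1 × 10^-34 = 7.7 × 10^-34 J·s

7.7 × 10^-34 J·s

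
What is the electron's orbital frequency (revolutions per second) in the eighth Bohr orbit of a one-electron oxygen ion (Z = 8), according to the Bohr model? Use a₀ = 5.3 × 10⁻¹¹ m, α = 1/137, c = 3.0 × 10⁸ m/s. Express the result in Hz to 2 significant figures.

8.2 × 10¹⁴ Hz

r = n²a₀/Z = 4.2 × 10⁻¹⁰ m, v = Zαc/n = 2.2 × 10⁶ m/s
f = v/(2πr) = 8.2 × 10¹⁴ Hz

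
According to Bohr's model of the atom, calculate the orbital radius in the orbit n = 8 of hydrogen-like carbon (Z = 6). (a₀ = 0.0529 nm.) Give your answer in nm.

0.564 nm

r_n = n²a₀/Z = 8² × 0.0529 / 6
    = 64 × 0.0529 / 6 = 0.564 nm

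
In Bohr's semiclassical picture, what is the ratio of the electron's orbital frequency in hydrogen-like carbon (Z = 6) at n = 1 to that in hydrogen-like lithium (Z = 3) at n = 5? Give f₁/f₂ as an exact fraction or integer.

f ∝ Z^2 · n^-3
f₁/f₂ = (6/3)^2 · (1/5)^-3 = 500

500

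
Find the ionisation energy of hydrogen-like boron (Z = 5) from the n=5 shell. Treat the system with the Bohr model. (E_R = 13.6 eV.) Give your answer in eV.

E_n = −E_R·Z²/n² = −13.6 × 5²/5² eV = -13.6 eV
Ionisation energy = −E_n = 13.6 eV

13.6 eV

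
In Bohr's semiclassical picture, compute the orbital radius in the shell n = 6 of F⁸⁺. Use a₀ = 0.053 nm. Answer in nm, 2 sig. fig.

r_n = n²a₀/Z = 6² × 0.053 / 9
    = 36 × 0.053 / 9 = 0.21 nm

0.21 nm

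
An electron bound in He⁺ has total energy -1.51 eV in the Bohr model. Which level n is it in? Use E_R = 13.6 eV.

E_n = −E_R Z²/n² ⇒ n² = E_R Z²/(−E_n) = 13.6 × 2² / 1.51 ≈ 36.03
n = 6

6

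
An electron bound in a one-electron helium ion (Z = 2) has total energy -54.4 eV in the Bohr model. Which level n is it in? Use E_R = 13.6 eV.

E_n = −E_R Z²/n² ⇒ n² = E_R Z²/(−E_n) = 13.6 × 2² / 54.4 ≈ 1.00
n = 1

1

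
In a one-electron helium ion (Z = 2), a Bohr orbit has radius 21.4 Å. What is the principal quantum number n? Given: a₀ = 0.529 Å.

r_n = n²a₀/Z ⇒ n² = rZ/a₀ = 21.4 × 2 / 0.529 ≈ 80.91
n = 9

9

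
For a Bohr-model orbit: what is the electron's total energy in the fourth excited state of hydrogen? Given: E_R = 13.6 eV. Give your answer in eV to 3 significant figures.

-0.544 eV

E_n = −E_R·Z²/n² = −13.6 × 1²/5² = -0.544 eV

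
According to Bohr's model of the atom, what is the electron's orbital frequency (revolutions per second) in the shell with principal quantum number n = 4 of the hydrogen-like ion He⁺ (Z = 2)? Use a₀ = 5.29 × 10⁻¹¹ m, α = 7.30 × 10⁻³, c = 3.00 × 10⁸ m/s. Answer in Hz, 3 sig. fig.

r = n²a₀/Z = 4.23 × 10⁻¹⁰ m, v = Zαc/n = 1.09 × 10⁶ m/s
f = v/(2πr) = 4.12 × 10¹⁴ Hz

4.12 × 10¹⁴ Hz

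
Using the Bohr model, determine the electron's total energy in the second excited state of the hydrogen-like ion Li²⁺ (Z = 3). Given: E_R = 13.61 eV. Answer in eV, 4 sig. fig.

-13.61 eV

E_n = −E_R·Z²/n² = −13.61 × 3²/3² = -13.61 eV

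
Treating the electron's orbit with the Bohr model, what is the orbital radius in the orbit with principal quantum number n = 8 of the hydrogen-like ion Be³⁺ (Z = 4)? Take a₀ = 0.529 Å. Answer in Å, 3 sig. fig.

r_n = n²a₀/Z = 8² × 0.529 / 4
    = 64 × 0.529 / 4 = 8.46 Å

8.46 Å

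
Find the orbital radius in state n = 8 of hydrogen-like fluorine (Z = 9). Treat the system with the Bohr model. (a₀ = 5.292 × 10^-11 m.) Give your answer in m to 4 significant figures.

r_n = n²a₀/Z = 8² × 5.292 × 10^-11 / 9
    = 64 × 5.292 × 10^-11 / 9 = 3.763 × 10^-10 m

3.763 × 10^-10 m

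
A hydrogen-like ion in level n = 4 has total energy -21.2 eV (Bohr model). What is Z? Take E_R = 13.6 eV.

5

E_n = −E_R Z²/n² ⇒ Z² = −E_n n²/E_R = 21.2 × 4² / 13.6 ≈ 24.94
Z = 5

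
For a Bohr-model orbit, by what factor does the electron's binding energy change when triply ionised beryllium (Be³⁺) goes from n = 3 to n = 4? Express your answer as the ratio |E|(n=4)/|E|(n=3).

|E| ∝ Z^2 · n^-2; with Z fixed, |E| ∝ n^-2.
|E|(n=4)/|E|(n=3) = (4/3)^-2 = 9/16

9/16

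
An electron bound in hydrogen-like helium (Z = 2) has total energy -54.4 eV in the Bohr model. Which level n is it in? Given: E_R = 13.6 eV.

1

E_n = −E_R Z²/n² ⇒ n² = E_R Z²/(−E_n) = 13.6 × 2² / 54.4 ≈ 1.00
n = 1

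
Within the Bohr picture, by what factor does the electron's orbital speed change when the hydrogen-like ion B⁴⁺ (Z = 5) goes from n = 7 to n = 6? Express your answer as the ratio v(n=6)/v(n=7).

7/6

v ∝ Z^1 · n^-1; with Z fixed, v ∝ n^-1.
v(n=6)/v(n=7) = (6/7)^-1 = 7/6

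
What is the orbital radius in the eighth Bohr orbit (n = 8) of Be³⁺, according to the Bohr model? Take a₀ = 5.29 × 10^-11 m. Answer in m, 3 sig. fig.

8.46 × 10^-10 m

r_n = n²a₀/Z = 8² × 5.29 × 10^-11 / 4
    = 64 × 5.29 × 10^-11 / 4 = 8.46 × 10^-10 m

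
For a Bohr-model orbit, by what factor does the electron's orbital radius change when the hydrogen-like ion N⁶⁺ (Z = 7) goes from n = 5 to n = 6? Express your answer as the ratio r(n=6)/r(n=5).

r ∝ Z^-1 · n^2; with Z fixed, r ∝ n^2.
r(n=6)/r(n=5) = (6/5)^2 = 36/25

36/25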